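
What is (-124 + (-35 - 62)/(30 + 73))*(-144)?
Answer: 1853136/103 ≈ 17992.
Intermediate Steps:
(-124 + (-35 - 62)/(30 + 73))*(-144) = (-124 - 97/103)*(-144) = -12869/103*(-144) = 1853136/103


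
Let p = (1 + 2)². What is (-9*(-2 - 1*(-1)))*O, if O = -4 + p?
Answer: 45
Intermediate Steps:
p = 9 (p = 3² = 9)
O = 5 (O = -4 + 9 = 5)
(-9*(-2 - 1*(-1)))*O = -9*(-2 - 1*(-1))*5 = -9*(-2 + 1)*5 = -9*(-1)*5 = 9*5 = 45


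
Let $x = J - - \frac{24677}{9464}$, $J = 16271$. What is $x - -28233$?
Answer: $\frac{421210533}{9464} \approx 44507.0$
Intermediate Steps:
$x = \frac{154013421}{9464}$ ($x = 16271 - - \frac{24677}{9464} = 16271 + \frac{24677}{9464} = \frac{154013421}{9464} \approx 16274.0$)
$x - -28233 = \frac{154013421}{9464} - -28233 = \frac{154013421}{9464} + 28233 = \frac{421210533}{9464}$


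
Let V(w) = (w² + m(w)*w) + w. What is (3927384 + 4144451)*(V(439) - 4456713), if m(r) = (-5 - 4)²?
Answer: -34127669948990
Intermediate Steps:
m(r) = 81 (m(r) = (-9)² = 81)
V(w) = w² + 82*w (V(w) = (w² + 81*w) + w = w² + 82*w)
(3927384 + 4144451)*(V(439) - 4456713) = (3927384 + 4144451)*(439*(82 + 439) - 4456713) = 8071835*(439*521 - 4456713) = 8071835*(228719 - 4456713) = 8071835*(-4227994) = -34127669948990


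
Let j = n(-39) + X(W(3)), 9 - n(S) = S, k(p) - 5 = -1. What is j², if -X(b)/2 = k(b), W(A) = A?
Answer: 1600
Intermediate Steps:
k(p) = 4 (k(p) = 5 - 1 = 4)
n(S) = 9 - S
X(b) = -8 (X(b) = -2*4 = -8)
j = 40 (j = (9 - 1*(-39)) - 8 = (9 + 39) - 8 = 48 - 8 = 40)
j² = 40² = 1600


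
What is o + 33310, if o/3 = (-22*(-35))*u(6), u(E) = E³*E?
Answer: 3027070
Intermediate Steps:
u(E) = E⁴
o = 2993760 (o = 3*(-22*(-35)*6⁴) = 3*(770*1296) = 3*997920 = 2993760)
o + 33310 = 2993760 + 33310 = 3027070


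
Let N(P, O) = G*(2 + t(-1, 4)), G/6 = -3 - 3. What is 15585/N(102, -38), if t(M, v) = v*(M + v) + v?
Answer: -5195/216 ≈ -24.051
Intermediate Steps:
G = -36 (G = 6*(-3 - 3) = 6*(-6) = -36)
t(M, v) = v + v*(M + v)
N(P, O) = -648 (N(P, O) = -36*(2 + 4*(1 - 1 + 4)) = -36*(2 + 4*4) = -36*(2 + 16) = -36*18 = -648)
15585/N(102, -38) = 15585/(-648) = 15585*(-1/648) = -5195/216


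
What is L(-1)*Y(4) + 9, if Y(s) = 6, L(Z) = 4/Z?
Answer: -15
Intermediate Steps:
L(-1)*Y(4) + 9 = (4/(-1))*6 + 9 = (4*(-1))*6 + 9 = -4*6 + 9 = -24 + 9 = -15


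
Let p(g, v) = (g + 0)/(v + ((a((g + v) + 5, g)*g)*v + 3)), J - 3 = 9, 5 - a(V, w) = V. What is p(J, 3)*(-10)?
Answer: 20/89 ≈ 0.22472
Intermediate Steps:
a(V, w) = 5 - V
J = 12 (J = 3 + 9 = 12)
p(g, v) = g/(3 + v + g*v*(-g - v)) (p(g, v) = (g + 0)/(v + (((5 - ((g + v) + 5))*g)*v + 3)) = g/(v + (((5 - (5 + g + v))*g)*v + 3)) = g/(v + (((5 + (-5 - g - v))*g)*v + 3)) = g/(v + (((-g - v)*g)*v + 3)) = g/(v + ((g*(-g - v))*v + 3)) = g/(v + (g*v*(-g - v) + 3)) = g/(v + (3 + g*v*(-g - v))) = g/(3 + v + g*v*(-g - v)))
p(J, 3)*(-10) = (12/(3 + 3 - 1*12*3*(12 + 3)))*(-10) = (12/(3 + 3 - 1*12*3*15))*(-10) = (12/(3 + 3 - 540))*(-10) = (12/(-534))*(-10) = (12*(-1/534))*(-10) = -2/89*(-10) = 20/89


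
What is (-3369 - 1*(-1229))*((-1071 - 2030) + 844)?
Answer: 4829980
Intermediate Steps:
(-3369 - 1*(-1229))*((-1071 - 2030) + 844) = (-3369 + 1229)*(-3101 + 844) = -2140*(-2257) = 4829980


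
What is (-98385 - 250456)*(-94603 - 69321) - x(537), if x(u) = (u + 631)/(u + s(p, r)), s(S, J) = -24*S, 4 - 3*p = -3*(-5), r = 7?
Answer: 35739632551332/625 ≈ 5.7183e+10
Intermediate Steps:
p = -11/3 (p = 4/3 - (-1)*(-5) = 4/3 - 1/3*15 = 4/3 - 5 = -11/3 ≈ -3.6667)
x(u) = (631 + u)/(88 + u) (x(u) = (u + 631)/(u - 24*(-11/3)) = (631 + u)/(u + 88) = (631 + u)/(88 + u))
(-98385 - 250456)*(-94603 - 69321) - x(537) = (-98385 - 250456)*(-94603 - 69321) - (631 + 537)/(88 + 537) = -348841*(-163924) - 1168/625 = 57183412084 - 1168/625 = 35739632551332/625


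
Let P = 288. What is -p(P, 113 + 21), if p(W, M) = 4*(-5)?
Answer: 20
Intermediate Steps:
p(W, M) = -20
-p(P, 113 + 21) = -1*(-20) = 20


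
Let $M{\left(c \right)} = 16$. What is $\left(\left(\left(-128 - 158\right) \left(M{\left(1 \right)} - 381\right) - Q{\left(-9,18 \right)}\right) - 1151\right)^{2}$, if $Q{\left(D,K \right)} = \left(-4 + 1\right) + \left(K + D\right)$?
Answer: $10657052289$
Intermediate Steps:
$Q{\left(D,K \right)} = -3 + D + K$ ($Q{\left(D,K \right)} = -3 + \left(D + K\right) = -3 + D + K$)
$\left(\left(\left(-128 - 158\right) \left(M{\left(1 \right)} - 381\right) - Q{\left(-9,18 \right)}\right) - 1151\right)^{2} = \left(\left(\left(-128 - 158\right) \left(16 - 381\right) - \left(-3 - 9 + 18\right)\right) - 1151\right)^{2} = \left(\left(\left(-286\right) \left(-365\right) - 6\right) - 1151\right)^{2} = \left(\left(104390 - 6\right) - 1151\right)^{2} = \left(104384 - 1151\right)^{2} = 103233^{2} = 10657052289$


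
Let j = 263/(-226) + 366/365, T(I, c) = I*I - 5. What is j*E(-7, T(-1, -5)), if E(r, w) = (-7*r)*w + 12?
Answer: 1221668/41245 ≈ 29.620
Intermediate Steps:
T(I, c) = -5 + I² (T(I, c) = I² - 5 = -5 + I²)
E(r, w) = 12 - 7*r*w (E(r, w) = -7*r*w + 12 = 12 - 7*r*w)
j = -13279/82490 (j = 263*(-1/226) + 366*(1/365) = -263/226 + 366/365 = -13279/82490 ≈ -0.16098)
j*E(-7, T(-1, -5)) = -13279*(12 - 7*(-7)*(-5 + (-1)²))/82490 = -13279*(12 - 7*(-7)*(-5 + 1))/82490 = -13279*(12 - 7*(-7)*(-4))/82490 = -13279*(12 - 196)/82490 = -13279/82490*(-184) = 1221668/41245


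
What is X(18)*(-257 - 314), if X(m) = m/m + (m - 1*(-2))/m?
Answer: -10849/9 ≈ -1205.4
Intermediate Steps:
X(m) = 1 + (2 + m)/m (X(m) = 1 + (m + 2)/m = 1 + (2 + m)/m)
X(18)*(-257 - 314) = (2 + 2/18)*(-257 - 314) = (2 + 2*(1/18))*(-571) = (2 + ⅑)*(-571) = (19/9)*(-571) = -10849/9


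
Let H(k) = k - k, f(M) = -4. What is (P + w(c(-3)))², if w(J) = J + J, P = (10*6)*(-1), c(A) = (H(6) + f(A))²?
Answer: 784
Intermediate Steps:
H(k) = 0
c(A) = 16 (c(A) = (0 - 4)² = (-4)² = 16)
P = -60 (P = 60*(-1) = -60)
w(J) = 2*J
(P + w(c(-3)))² = (-60 + 2*16)² = (-60 + 32)² = (-28)² = 784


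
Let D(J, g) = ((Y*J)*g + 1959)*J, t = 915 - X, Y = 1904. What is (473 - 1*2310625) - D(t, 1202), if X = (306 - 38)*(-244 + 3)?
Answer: -9819600046172001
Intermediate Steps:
X = -64588 (X = 268*(-241) = -64588)
t = 65503 (t = 915 - 1*(-64588) = 915 + 64588 = 65503)
D(J, g) = J*(1959 + 1904*J*g) (D(J, g) = ((1904*J)*g + 1959)*J = (1904*J*g + 1959)*J = (1959 + 1904*J*g)*J = J*(1959 + 1904*J*g))
(473 - 1*2310625) - D(t, 1202) = (473 - 1*2310625) - 65503*(1959 + 1904*65503*1202) = (473 - 2310625) - 65503*(1959 + 149910689824) = -2310152 - 65503*149910691783 = -2310152 - 1*9819600043861849 = -2310152 - 9819600043861849 = -9819600046172001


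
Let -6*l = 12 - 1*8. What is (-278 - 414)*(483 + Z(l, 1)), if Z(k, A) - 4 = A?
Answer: -337696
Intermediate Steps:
l = -2/3 (l = -(12 - 1*8)/6 = -(12 - 8)/6 = -1/6*4 = -2/3 ≈ -0.66667)
Z(k, A) = 4 + A
(-278 - 414)*(483 + Z(l, 1)) = (-278 - 414)*(483 + (4 + 1)) = -692*(483 + 5) = -692*488 = -337696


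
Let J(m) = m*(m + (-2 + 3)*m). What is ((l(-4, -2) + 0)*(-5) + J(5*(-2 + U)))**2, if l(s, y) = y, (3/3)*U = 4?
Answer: 44100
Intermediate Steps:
U = 4
J(m) = 2*m**2 (J(m) = m*(m + 1*m) = m*(m + m) = m*(2*m) = 2*m**2)
((l(-4, -2) + 0)*(-5) + J(5*(-2 + U)))**2 = ((-2 + 0)*(-5) + 2*(5*(-2 + 4))**2)**2 = (-2*(-5) + 2*(5*2)**2)**2 = (10 + 2*10**2)**2 = (10 + 2*100)**2 = (10 + 200)**2 = 210**2 = 44100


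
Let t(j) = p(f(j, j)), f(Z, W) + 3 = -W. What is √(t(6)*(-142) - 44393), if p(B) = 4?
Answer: I*√44961 ≈ 212.04*I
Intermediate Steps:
f(Z, W) = -3 - W
t(j) = 4
√(t(6)*(-142) - 44393) = √(4*(-142) - 44393) = √(-568 - 44393) = √(-44961) = I*√44961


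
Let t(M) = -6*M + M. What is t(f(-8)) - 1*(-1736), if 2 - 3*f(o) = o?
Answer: 5158/3 ≈ 1719.3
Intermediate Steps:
f(o) = 2/3 - o/3
t(M) = -5*M
t(f(-8)) - 1*(-1736) = -5*(2/3 - 1/3*(-8)) - 1*(-1736) = -5*(2/3 + 8/3) + 1736 = -5*10/3 + 1736 = -50/3 + 1736 = 5158/3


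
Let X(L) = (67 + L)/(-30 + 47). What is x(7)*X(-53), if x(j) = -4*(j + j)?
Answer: -784/17 ≈ -46.118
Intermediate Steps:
x(j) = -8*j
X(L) = 67/17 + L/17 (X(L) = (67 + L)/17 = (67 + L)*(1/17) = 67/17 + L/17)
x(7)*X(-53) = (-8*7)*(67/17 + (1/17)*(-53)) = -56*(67/17 - 53/17) = -56*14/17 = -784/17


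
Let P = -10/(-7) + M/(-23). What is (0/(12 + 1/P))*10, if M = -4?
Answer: 0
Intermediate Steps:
P = 258/161 (P = -10/(-7) - 4/(-23) = -10*(-⅐) - 4*(-1/23) = 10/7 + 4/23 = 258/161 ≈ 1.6025)
(0/(12 + 1/P))*10 = (0/(12 + 1/(258/161)))*10 = (0/(12 + 161/258))*10 = (0/(3257/258))*10 = ((258/3257)*0)*10 = 0*10 = 0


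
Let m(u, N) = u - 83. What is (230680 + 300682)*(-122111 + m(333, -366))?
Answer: -64752304682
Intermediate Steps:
m(u, N) = -83 + u
(230680 + 300682)*(-122111 + m(333, -366)) = (230680 + 300682)*(-122111 + (-83 + 333)) = 531362*(-122111 + 250) = 531362*(-121861) = -64752304682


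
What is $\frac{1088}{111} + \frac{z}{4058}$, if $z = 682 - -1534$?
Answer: $\frac{2330540}{225219} \approx 10.348$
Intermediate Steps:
$z = 2216$ ($z = 682 + 1534 = 2216$)
$\frac{1088}{111} + \frac{z}{4058} = \frac{1088}{111} + \frac{2216}{4058} = 1088 \cdot \frac{1}{111} + 2216 \cdot \frac{1}{4058} = \frac{1088}{111} + \frac{1108}{2029} = \frac{2330540}{225219}$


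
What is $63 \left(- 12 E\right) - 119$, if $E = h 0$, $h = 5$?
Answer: $-119$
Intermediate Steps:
$E = 0$ ($E = 5 \cdot 0 = 0$)
$63 \left(- 12 E\right) - 119 = 63 \left(\left(-12\right) 0\right) - 119 = 63 \cdot 0 - 119 = 0 - 119 = -119$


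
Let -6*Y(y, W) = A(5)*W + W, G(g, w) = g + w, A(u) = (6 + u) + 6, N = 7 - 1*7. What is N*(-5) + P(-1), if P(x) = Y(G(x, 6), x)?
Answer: 3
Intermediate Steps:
N = 0 (N = 7 - 7 = 0)
A(u) = 12 + u
Y(y, W) = -3*W (Y(y, W) = -((12 + 5)*W + W)/6 = -(17*W + W)/6 = -3*W)
P(x) = -3*x
N*(-5) + P(-1) = 0*(-5) - 3*(-1) = 0 + 3 = 3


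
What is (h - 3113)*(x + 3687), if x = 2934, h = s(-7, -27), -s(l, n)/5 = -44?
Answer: -19154553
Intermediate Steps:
s(l, n) = 220 (s(l, n) = -5*(-44) = 220)
h = 220
(h - 3113)*(x + 3687) = (220 - 3113)*(2934 + 3687) = -2893*6621 = -19154553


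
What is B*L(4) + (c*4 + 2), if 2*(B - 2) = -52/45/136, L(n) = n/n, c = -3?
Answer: -24493/3060 ≈ -8.0042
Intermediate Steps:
L(n) = 1
B = 6107/3060 (B = 2 + (-52/45/136)/2 = 2 + (-52*1/45*(1/136))/2 = 2 + (-52/45*1/136)/2 = 2 + (1/2)*(-13/1530) = 2 - 13/3060 = 6107/3060 ≈ 1.9958)
B*L(4) + (c*4 + 2) = (6107/3060)*1 + (-3*4 + 2) = 6107/3060 + (-12 + 2) = 6107/3060 - 10 = -24493/3060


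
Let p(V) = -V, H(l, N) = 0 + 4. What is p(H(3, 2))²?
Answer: 16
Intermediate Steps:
H(l, N) = 4
p(H(3, 2))² = (-1*4)² = (-4)² = 16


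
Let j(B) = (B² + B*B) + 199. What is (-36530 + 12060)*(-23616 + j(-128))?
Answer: -228818970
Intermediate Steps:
j(B) = 199 + 2*B² (j(B) = (B² + B²) + 199 = 2*B² + 199 = 199 + 2*B²)
(-36530 + 12060)*(-23616 + j(-128)) = (-36530 + 12060)*(-23616 + (199 + 2*(-128)²)) = -24470*(-23616 + (199 + 2*16384)) = -24470*(-23616 + (199 + 32768)) = -24470*(-23616 + 32967) = -24470*9351 = -228818970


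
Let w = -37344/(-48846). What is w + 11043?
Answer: 89907287/8141 ≈ 11044.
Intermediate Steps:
w = 6224/8141 (w = -37344*(-1/48846) = 6224/8141 ≈ 0.76453)
w + 11043 = 6224/8141 + 11043 = 89907287/8141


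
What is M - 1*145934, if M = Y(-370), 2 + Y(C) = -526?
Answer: -146462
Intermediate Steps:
Y(C) = -528 (Y(C) = -2 - 526 = -528)
M = -528
M - 1*145934 = -528 - 1*145934 = -528 - 145934 = -146462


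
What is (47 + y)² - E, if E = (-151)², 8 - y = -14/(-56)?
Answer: -316855/16 ≈ -19803.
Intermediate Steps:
y = 31/4 (y = 8 - (-14)/(-56) = 8 - (-14)*(-1)/56 = 8 - 1*¼ = 8 - ¼ = 31/4 ≈ 7.7500)
E = 22801
(47 + y)² - E = (47 + 31/4)² - 1*22801 = (219/4)² - 22801 = 47961/16 - 22801 = -316855/16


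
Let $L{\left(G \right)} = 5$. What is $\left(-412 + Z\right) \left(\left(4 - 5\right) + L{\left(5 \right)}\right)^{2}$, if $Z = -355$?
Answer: $-12272$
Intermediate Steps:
$\left(-412 + Z\right) \left(\left(4 - 5\right) + L{\left(5 \right)}\right)^{2} = \left(-412 - 355\right) \left(\left(4 - 5\right) + 5\right)^{2} = - 767 \left(-1 + 5\right)^{2} = - 767 \cdot 4^{2} = \left(-767\right) 16 = -12272$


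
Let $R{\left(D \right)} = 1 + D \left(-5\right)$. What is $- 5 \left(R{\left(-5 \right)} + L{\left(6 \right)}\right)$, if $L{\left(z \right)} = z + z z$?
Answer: $-340$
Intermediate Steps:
$L{\left(z \right)} = z + z^{2}$
$R{\left(D \right)} = 1 - 5 D$
$- 5 \left(R{\left(-5 \right)} + L{\left(6 \right)}\right) = - 5 \left(\left(1 - -25\right) + 6 \left(1 + 6\right)\right) = - 5 \left(\left(1 + 25\right) + 6 \cdot 7\right) = - 5 \left(26 + 42\right) = \left(-5\right) 68 = -340$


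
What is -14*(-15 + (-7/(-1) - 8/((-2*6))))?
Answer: 308/3 ≈ 102.67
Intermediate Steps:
-14*(-15 + (-7/(-1) - 8/((-2*6)))) = -14*(-15 + (-7*(-1) - 8/(-12))) = -14*(-15 + (7 - 8*(-1/12))) = -14*(-15 + (7 + ⅔)) = -14*(-15 + 23/3) = -14*(-22/3) = 308/3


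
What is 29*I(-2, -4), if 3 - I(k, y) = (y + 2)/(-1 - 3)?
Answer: 145/2 ≈ 72.500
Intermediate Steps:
I(k, y) = 7/2 + y/4 (I(k, y) = 3 - (y + 2)/(-1 - 3) = 3 - (2 + y)/(-4) = 3 - (2 + y)*(-1)/4 = 3 - (-½ - y/4) = 3 + (½ + y/4) = 7/2 + y/4)
29*I(-2, -4) = 29*(7/2 + (¼)*(-4)) = 29*(7/2 - 1) = 29*(5/2) = 145/2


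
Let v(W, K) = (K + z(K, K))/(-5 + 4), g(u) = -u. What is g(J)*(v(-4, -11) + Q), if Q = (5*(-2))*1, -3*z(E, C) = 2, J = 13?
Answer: -65/3 ≈ -21.667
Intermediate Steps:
z(E, C) = -⅔ (z(E, C) = -⅓*2 = -⅔)
v(W, K) = ⅔ - K (v(W, K) = (K - ⅔)/(-5 + 4) = (-⅔ + K)/(-1) = (-⅔ + K)*(-1) = ⅔ - K)
Q = -10 (Q = -10*1 = -10)
g(J)*(v(-4, -11) + Q) = (-1*13)*((⅔ - 1*(-11)) - 10) = -13*((⅔ + 11) - 10) = -13*(35/3 - 10) = -13*5/3 = -65/3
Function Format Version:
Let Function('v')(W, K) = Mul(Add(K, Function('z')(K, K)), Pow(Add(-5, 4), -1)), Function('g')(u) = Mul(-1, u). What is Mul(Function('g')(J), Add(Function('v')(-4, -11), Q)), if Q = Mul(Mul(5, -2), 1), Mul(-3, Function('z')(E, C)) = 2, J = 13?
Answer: Rational(-65, 3) ≈ -21.667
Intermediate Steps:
Function('z')(E, C) = Rational(-2, 3) (Function('z')(E, C) = Mul(Rational(-1, 3), 2) = Rational(-2, 3))
Function('v')(W, K) = Add(Rational(2, 3), Mul(-1, K)) (Function('v')(W, K) = Mul(Add(K, Rational(-2, 3)), Pow(Add(-5, 4), -1)) = Mul(Add(Rational(-2, 3), K), Pow(-1, -1)) = Mul(Add(Rational(-2, 3), K), -1) = Add(Rational(2, 3), Mul(-1, K)))
Q = -10 (Q = Mul(-10, 1) = -10)
Mul(Function('g')(J), Add(Function('v')(-4, -11), Q)) = Mul(Mul(-1, 13), Add(Add(Rational(2, 3), Mul(-1, -11)), -10)) = Mul(-13, Add(Add(Rational(2, 3), 11), -10)) = Mul(-13, Add(Rational(35, 3), -10)) = Mul(-13, Rational(5, 3)) = Rational(-65, 3)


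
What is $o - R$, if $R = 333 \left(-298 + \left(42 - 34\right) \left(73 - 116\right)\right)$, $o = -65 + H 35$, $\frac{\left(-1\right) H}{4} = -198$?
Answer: $241441$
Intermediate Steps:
$H = 792$ ($H = \left(-4\right) \left(-198\right) = 792$)
$o = 27655$ ($o = -65 + 792 \cdot 35 = -65 + 27720 = 27655$)
$R = -213786$ ($R = 333 \left(-298 + 8 \left(-43\right)\right) = 333 \left(-298 - 344\right) = 333 \left(-642\right) = -213786$)
$o - R = 27655 - -213786 = 27655 + 213786 = 241441$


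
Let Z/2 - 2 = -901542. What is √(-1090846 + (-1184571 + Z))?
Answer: I*√4078497 ≈ 2019.5*I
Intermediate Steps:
Z = -1803080 (Z = 4 + 2*(-901542) = 4 - 1803084 = -1803080)
√(-1090846 + (-1184571 + Z)) = √(-1090846 + (-1184571 - 1803080)) = √(-1090846 - 2987651) = √(-4078497) = I*√4078497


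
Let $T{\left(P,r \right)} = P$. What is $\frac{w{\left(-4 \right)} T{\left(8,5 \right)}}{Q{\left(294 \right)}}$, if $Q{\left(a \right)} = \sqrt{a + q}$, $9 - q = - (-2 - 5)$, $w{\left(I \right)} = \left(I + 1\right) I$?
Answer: $\frac{24 \sqrt{74}}{37} \approx 5.5799$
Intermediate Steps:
$w{\left(I \right)} = I \left(1 + I\right)$ ($w{\left(I \right)} = \left(1 + I\right) I = I \left(1 + I\right)$)
$q = 2$ ($q = 9 - - (-2 - 5) = 9 - \left(-1\right) \left(-7\right) = 9 - 7 = 2$)
$Q{\left(a \right)} = \sqrt{2 + a}$ ($Q{\left(a \right)} = \sqrt{a + 2} = \sqrt{2 + a}$)
$\frac{w{\left(-4 \right)} T{\left(8,5 \right)}}{Q{\left(294 \right)}} = \frac{- 4 \left(1 - 4\right) 8}{\sqrt{2 + 294}} = \frac{\left(-4\right) \left(-3\right) 8}{\sqrt{296}} = \frac{12 \cdot 8}{2 \sqrt{74}} = 96 \frac{\sqrt{74}}{148} = \frac{24 \sqrt{74}}{37}$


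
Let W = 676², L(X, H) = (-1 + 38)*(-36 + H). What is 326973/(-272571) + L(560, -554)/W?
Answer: -1991910751/1596902632 ≈ -1.2474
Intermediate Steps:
L(X, H) = -1332 + 37*H (L(X, H) = 37*(-36 + H) = -1332 + 37*H)
W = 456976
326973/(-272571) + L(560, -554)/W = 326973/(-272571) + (-1332 + 37*(-554))/456976 = 326973*(-1/272571) + (-1332 - 20498)*(1/456976) = -108991/90857 - 21830*1/456976 = -108991/90857 - 10915/228488 = -1991910751/1596902632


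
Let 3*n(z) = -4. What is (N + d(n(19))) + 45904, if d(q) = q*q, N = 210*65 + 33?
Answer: 536299/9 ≈ 59589.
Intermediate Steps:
n(z) = -4/3 (n(z) = (⅓)*(-4) = -4/3)
N = 13683 (N = 13650 + 33 = 13683)
d(q) = q²
(N + d(n(19))) + 45904 = (13683 + (-4/3)²) + 45904 = (13683 + 16/9) + 45904 = 123163/9 + 45904 = 536299/9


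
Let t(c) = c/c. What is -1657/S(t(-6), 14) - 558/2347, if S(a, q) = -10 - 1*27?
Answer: 3868333/86839 ≈ 44.546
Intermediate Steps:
t(c) = 1
S(a, q) = -37 (S(a, q) = -10 - 27 = -37)
-1657/S(t(-6), 14) - 558/2347 = -1657/(-37) - 558/2347 = -1657*(-1/37) - 558*1/2347 = 1657/37 - 558/2347 = 3868333/86839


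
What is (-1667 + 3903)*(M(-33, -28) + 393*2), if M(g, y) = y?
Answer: 1694888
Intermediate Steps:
(-1667 + 3903)*(M(-33, -28) + 393*2) = (-1667 + 3903)*(-28 + 393*2) = 2236*(-28 + 786) = 2236*758 = 1694888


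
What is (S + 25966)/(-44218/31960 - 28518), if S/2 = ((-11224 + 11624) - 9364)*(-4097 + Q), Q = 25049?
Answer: 6002111810200/455739749 ≈ 13170.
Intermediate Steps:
S = -375627456 (S = 2*(((-11224 + 11624) - 9364)*(-4097 + 25049)) = 2*((400 - 9364)*20952) = 2*(-8964*20952) = 2*(-187813728) = -375627456)
(S + 25966)/(-44218/31960 - 28518) = (-375627456 + 25966)/(-44218/31960 - 28518) = -375601490/(-44218*1/31960 - 28518) = -375601490/(-22109/15980 - 28518) = -375601490/(-455739749/15980) = -375601490*(-15980/455739749) = 6002111810200/455739749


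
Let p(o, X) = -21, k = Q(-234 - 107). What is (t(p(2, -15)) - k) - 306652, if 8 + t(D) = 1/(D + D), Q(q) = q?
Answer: -12865399/42 ≈ -3.0632e+5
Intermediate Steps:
k = -341 (k = -234 - 107 = -341)
t(D) = -8 + 1/(2*D) (t(D) = -8 + 1/(D + D) = -8 + 1/(2*D))
(t(p(2, -15)) - k) - 306652 = ((-8 + (½)/(-21)) - 1*(-341)) - 306652 = ((-8 + (½)*(-1/21)) + 341) - 306652 = ((-8 - 1/42) + 341) - 306652 = (-337/42 + 341) - 306652 = 13985/42 - 306652 = -12865399/42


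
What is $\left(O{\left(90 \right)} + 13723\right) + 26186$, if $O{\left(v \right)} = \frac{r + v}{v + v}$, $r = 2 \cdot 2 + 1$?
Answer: $\frac{1436743}{36} \approx 39910.0$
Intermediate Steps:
$r = 5$ ($r = 4 + 1 = 5$)
$O{\left(v \right)} = \frac{5 + v}{2 v}$ ($O{\left(v \right)} = \frac{5 + v}{v + v} = \frac{5 + v}{2 v}$)
$\left(O{\left(90 \right)} + 13723\right) + 26186 = \left(\frac{5 + 90}{2 \cdot 90} + 13723\right) + 26186 = \left(\frac{1}{2} \cdot \frac{1}{90} \cdot 95 + 13723\right) + 26186 = \left(\frac{19}{36} + 13723\right) + 26186 = \frac{494047}{36} + 26186 = \frac{1436743}{36}$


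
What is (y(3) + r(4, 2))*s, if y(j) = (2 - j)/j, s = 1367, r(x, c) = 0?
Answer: -1367/3 ≈ -455.67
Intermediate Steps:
y(j) = (2 - j)/j
(y(3) + r(4, 2))*s = ((2 - 1*3)/3 + 0)*1367 = ((2 - 3)/3 + 0)*1367 = ((1/3)*(-1) + 0)*1367 = (-1/3 + 0)*1367 = -1/3*1367 = -1367/3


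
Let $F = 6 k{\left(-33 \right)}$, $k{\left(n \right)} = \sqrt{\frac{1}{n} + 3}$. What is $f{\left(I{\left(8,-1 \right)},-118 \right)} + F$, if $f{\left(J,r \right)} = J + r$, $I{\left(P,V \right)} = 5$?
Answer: $-113 + \frac{14 \sqrt{66}}{11} \approx -102.66$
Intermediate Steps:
$k{\left(n \right)} = \sqrt{3 + \frac{1}{n}}$
$F = \frac{14 \sqrt{66}}{11}$ ($F = 6 \sqrt{3 + \frac{1}{-33}} = 6 \sqrt{3 - \frac{1}{33}} = 6 \sqrt{\frac{98}{33}} = 6 \frac{7 \sqrt{66}}{33} = \frac{14 \sqrt{66}}{11} \approx 10.34$)
$f{\left(I{\left(8,-1 \right)},-118 \right)} + F = \left(5 - 118\right) + \frac{14 \sqrt{66}}{11} = -113 + \frac{14 \sqrt{66}}{11}$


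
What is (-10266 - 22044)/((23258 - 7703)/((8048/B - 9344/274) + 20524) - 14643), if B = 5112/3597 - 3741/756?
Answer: 28632354187012440/12975521577955507 ≈ 2.2066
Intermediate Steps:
B = -1065745/302148 (B = 5112*(1/3597) - 3741*1/756 = 1704/1199 - 1247/252 = -1065745/302148 ≈ -3.5272)
(-10266 - 22044)/((23258 - 7703)/((8048/B - 9344/274) + 20524) - 14643) = (-10266 - 22044)/((23258 - 7703)/((8048/(-1065745/302148) - 9344/274) + 20524) - 14643) = -32310/(15555/((8048*(-302148/1065745) - 9344*1/274) + 20524) - 14643) = -32310/(15555/((-2431687104/1065745 - 4672/137) + 20524) - 14643) = -32310/(15555/(-338120293888/146007065 + 20524) - 14643) = -32310/(15555/(2658528708172/146007065) - 14643) = -32310/(15555*(146007065/2658528708172) - 14643) = -32310/(2271139896075/2658528708172 - 14643) = -32310/(-38926564733866521/2658528708172) = -32310*(-2658528708172/38926564733866521) = 28632354187012440/12975521577955507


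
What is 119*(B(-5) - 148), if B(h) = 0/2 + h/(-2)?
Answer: -34629/2 ≈ -17315.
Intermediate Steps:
B(h) = -h/2 (B(h) = 0*(½) + h*(-½) = 0 - h/2 = -h/2)
119*(B(-5) - 148) = 119*(-½*(-5) - 148) = 119*(5/2 - 148) = 119*(-291/2) = -34629/2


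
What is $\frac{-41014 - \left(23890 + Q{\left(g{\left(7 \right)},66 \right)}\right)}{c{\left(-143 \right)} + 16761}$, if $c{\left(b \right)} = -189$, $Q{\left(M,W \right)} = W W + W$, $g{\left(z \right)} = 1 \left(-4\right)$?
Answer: $- \frac{34663}{8286} \approx -4.1833$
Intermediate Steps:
$g{\left(z \right)} = -4$
$Q{\left(M,W \right)} = W + W^{2}$ ($Q{\left(M,W \right)} = W^{2} + W = W + W^{2}$)
$\frac{-41014 - \left(23890 + Q{\left(g{\left(7 \right)},66 \right)}\right)}{c{\left(-143 \right)} + 16761} = \frac{-41014 - \left(23890 + 66 \left(1 + 66\right)\right)}{-189 + 16761} = \frac{-41014 - \left(23890 + 66 \cdot 67\right)}{16572} = \left(-41014 - 28312\right) \frac{1}{16572} = \left(-69326\right) \frac{1}{16572} = - \frac{34663}{8286}$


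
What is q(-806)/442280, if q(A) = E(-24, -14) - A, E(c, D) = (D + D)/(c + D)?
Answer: 1916/1050415 ≈ 0.0018240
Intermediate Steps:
E(c, D) = 2*D/(D + c) (E(c, D) = (2*D)/(D + c) = 2*D/(D + c))
q(A) = 14/19 - A (q(A) = 2*(-14)/(-14 - 24) - A = 2*(-14)/(-38) - A = 2*(-14)*(-1/38) - A = 14/19 - A)
q(-806)/442280 = (14/19 - 1*(-806))/442280 = (14/19 + 806)*(1/442280) = (15328/19)*(1/442280) = 1916/1050415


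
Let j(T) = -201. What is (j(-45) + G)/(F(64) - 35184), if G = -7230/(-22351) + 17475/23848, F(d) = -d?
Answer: 106575351483/18788123288704 ≈ 0.0056725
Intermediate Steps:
G = 563004765/533026648 (G = -7230*(-1/22351) + 17475*(1/23848) = 7230/22351 + 17475/23848 = 563004765/533026648 ≈ 1.0562)
(j(-45) + G)/(F(64) - 35184) = (-201 + 563004765/533026648)/(-1*64 - 35184) = -106575351483/(533026648*(-64 - 35184)) = -106575351483/533026648/(-35248) = -106575351483/533026648*(-1/35248) = 106575351483/18788123288704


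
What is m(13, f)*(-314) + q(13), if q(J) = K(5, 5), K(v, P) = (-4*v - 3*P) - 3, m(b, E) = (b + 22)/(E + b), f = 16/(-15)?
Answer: -171652/179 ≈ -958.95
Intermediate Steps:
f = -16/15 (f = 16*(-1/15) = -16/15 ≈ -1.0667)
m(b, E) = (22 + b)/(E + b)
K(v, P) = -3 - 4*v - 3*P
q(J) = -38 (q(J) = -3 - 4*5 - 3*5 = -3 - 20 - 15 = -38)
m(13, f)*(-314) + q(13) = ((22 + 13)/(-16/15 + 13))*(-314) - 38 = (35/(179/15))*(-314) - 38 = ((15/179)*35)*(-314) - 38 = (525/179)*(-314) - 38 = -164850/179 - 38 = -171652/179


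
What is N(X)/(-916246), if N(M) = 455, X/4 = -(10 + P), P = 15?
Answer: -455/916246 ≈ -0.00049659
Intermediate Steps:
X = -100 (X = 4*(-(10 + 15)) = 4*(-1*25) = 4*(-25) = -100)
N(X)/(-916246) = 455/(-916246) = 455*(-1/916246) = -455/916246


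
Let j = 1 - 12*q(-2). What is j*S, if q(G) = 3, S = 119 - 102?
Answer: -595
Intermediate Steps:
S = 17
j = -35 (j = 1 - 12*3 = 1 - 36 = -35)
j*S = -35*17 = -595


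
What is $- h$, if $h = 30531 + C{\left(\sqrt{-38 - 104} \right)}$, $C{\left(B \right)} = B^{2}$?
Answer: $-30389$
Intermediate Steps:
$h = 30389$ ($h = 30531 + \left(\sqrt{-38 - 104}\right)^{2} = 30531 + \left(\sqrt{-142}\right)^{2} = 30531 + \left(i \sqrt{142}\right)^{2} = 30531 - 142 = 30389$)
$- h = \left(-1\right) 30389 = -30389$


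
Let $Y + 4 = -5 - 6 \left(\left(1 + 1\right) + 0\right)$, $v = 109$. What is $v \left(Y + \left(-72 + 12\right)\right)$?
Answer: $-8829$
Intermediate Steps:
$Y = -21$ ($Y = -4 - \left(5 + 6 \left(\left(1 + 1\right) + 0\right)\right) = -4 - \left(5 + 6 \left(2 + 0\right)\right) = -4 - 17 = -21$)
$v \left(Y + \left(-72 + 12\right)\right) = 109 \left(-21 + \left(-72 + 12\right)\right) = 109 \left(-21 - 60\right) = 109 \left(-81\right) = -8829$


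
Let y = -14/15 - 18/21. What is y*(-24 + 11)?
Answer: 2444/105 ≈ 23.276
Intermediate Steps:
y = -188/105 (y = -14*1/15 - 18*1/21 = -14/15 - 6/7 = -188/105 ≈ -1.7905)
y*(-24 + 11) = -188*(-24 + 11)/105 = -188/105*(-13) = 2444/105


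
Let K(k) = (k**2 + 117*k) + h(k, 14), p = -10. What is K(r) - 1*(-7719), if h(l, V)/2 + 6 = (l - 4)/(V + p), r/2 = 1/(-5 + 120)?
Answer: 101925654/13225 ≈ 7707.0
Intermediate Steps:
r = 2/115 (r = 2/(-5 + 120) = 2/115 ≈ 0.017391)
h(l, V) = -12 + 2*(-4 + l)/(-10 + V) (h(l, V) = -12 + 2*((l - 4)/(V - 10)) = -12 + 2*((-4 + l)/(-10 + V)) = -12 + 2*(-4 + l)/(-10 + V))
K(k) = -14 + k**2 + 235*k/2 (K(k) = (k**2 + 117*k) + 2*(56 + k - 6*14)/(-10 + 14) = (k**2 + 117*k) + 2*(56 + k - 84)/4 = (k**2 + 117*k) + 2*(1/4)*(-28 + k) = (k**2 + 117*k) + (-14 + k/2) = -14 + k**2 + 235*k/2)
K(r) - 1*(-7719) = (-14 + (2/115)**2 + (235/2)*(2/115)) - 1*(-7719) = (-14 + 4/13225 + 47/23) + 7719 = -158121/13225 + 7719 = 101925654/13225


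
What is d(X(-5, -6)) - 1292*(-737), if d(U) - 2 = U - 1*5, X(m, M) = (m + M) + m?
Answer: 952185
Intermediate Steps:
X(m, M) = M + 2*m (X(m, M) = (M + m) + m = M + 2*m)
d(U) = -3 + U (d(U) = 2 + (U - 1*5) = 2 + (U - 5) = 2 + (-5 + U) = -3 + U)
d(X(-5, -6)) - 1292*(-737) = (-3 + (-6 + 2*(-5))) - 1292*(-737) = (-3 + (-6 - 10)) + 952204 = (-3 - 16) + 952204 = -19 + 952204 = 952185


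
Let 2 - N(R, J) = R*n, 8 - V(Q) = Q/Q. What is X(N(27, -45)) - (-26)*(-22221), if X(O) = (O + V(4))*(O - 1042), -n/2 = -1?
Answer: -528516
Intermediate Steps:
n = 2 (n = -2*(-1) = 2)
V(Q) = 7 (V(Q) = 8 - Q/Q = 8 - 1*1 = 8 - 1 = 7)
N(R, J) = 2 - 2*R (N(R, J) = 2 - R*2 = 2 - 2*R)
X(O) = (-1042 + O)*(7 + O) (X(O) = (O + 7)*(O - 1042) = (7 + O)*(-1042 + O) = (-1042 + O)*(7 + O))
X(N(27, -45)) - (-26)*(-22221) = (-7294 + (2 - 2*27)**2 - 1035*(2 - 2*27)) - (-26)*(-22221) = (-7294 + (2 - 54)**2 - 1035*(2 - 54)) - 1*577746 = (-7294 + (-52)**2 - 1035*(-52)) - 577746 = (-7294 + 2704 + 53820) - 577746 = 49230 - 577746 = -528516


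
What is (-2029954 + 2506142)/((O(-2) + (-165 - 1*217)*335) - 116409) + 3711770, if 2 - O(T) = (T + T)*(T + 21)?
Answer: 906788646582/244301 ≈ 3.7118e+6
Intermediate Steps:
O(T) = 2 - 2*T*(21 + T) (O(T) = 2 - (T + T)*(T + 21) = 2 - 2*T*(21 + T))
(-2029954 + 2506142)/((O(-2) + (-165 - 1*217)*335) - 116409) + 3711770 = (-2029954 + 2506142)/(((2 - 42*(-2) - 2*(-2)²) + (-165 - 1*217)*335) - 116409) + 3711770 = 476188/(((2 + 84 - 2*4) + (-165 - 217)*335) - 116409) + 3711770 = 476188/(((2 + 84 - 8) - 382*335) - 116409) + 3711770 = 476188/((78 - 127970) - 116409) + 3711770 = 476188/(-127892 - 116409) + 3711770 = 476188/(-244301) + 3711770 = 476188*(-1/244301) + 3711770 = -476188/244301 + 3711770 = 906788646582/244301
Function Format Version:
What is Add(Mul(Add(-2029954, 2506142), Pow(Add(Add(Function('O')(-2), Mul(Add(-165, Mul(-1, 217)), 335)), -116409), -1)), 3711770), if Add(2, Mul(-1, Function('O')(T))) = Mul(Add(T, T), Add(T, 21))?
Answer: Rational(906788646582, 244301) ≈ 3.7118e+6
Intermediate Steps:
Function('O')(T) = Add(2, Mul(-2, T, Add(21, T))) (Function('O')(T) = Add(2, Mul(-1, Mul(Add(T, T), Add(T, 21)))) = Add(2, Mul(-1, Mul(Mul(2, T), Add(21, T)))) = Add(2, Mul(-1, Mul(2, T, Add(21, T)))) = Add(2, Mul(-2, T, Add(21, T))))
Add(Mul(Add(-2029954, 2506142), Pow(Add(Add(Function('O')(-2), Mul(Add(-165, Mul(-1, 217)), 335)), -116409), -1)), 3711770) = Add(Mul(Add(-2029954, 2506142), Pow(Add(Add(Add(2, Mul(-42, -2), Mul(-2, Pow(-2, 2))), Mul(Add(-165, Mul(-1, 217)), 335)), -116409), -1)), 3711770) = Add(Mul(476188, Pow(Add(Add(Add(2, 84, Mul(-2, 4)), Mul(Add(-165, -217), 335)), -116409), -1)), 3711770) = Add(Mul(476188, Pow(Add(Add(Add(2, 84, -8), Mul(-382, 335)), -116409), -1)), 3711770) = Add(Mul(476188, Pow(Add(Add(78, -127970), -116409), -1)), 3711770) = Add(Mul(476188, Pow(Add(-127892, -116409), -1)), 3711770) = Add(Mul(476188, Pow(-244301, -1)), 3711770) = Add(Mul(476188, Rational(-1, 244301)), 3711770) = Add(Rational(-476188, 244301), 3711770) = Rational(906788646582, 244301)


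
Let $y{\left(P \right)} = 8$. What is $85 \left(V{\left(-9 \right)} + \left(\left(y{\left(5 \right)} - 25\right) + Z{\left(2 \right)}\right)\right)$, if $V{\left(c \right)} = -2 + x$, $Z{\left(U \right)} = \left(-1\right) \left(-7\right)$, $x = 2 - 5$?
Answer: $-1275$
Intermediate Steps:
$x = -3$
$Z{\left(U \right)} = 7$
$V{\left(c \right)} = -5$ ($V{\left(c \right)} = -2 - 3 = -5$)
$85 \left(V{\left(-9 \right)} + \left(\left(y{\left(5 \right)} - 25\right) + Z{\left(2 \right)}\right)\right) = 85 \left(-5 + \left(\left(8 - 25\right) + 7\right)\right) = 85 \left(-5 + \left(-17 + 7\right)\right) = 85 \left(-5 - 10\right) = 85 \left(-15\right) = -1275$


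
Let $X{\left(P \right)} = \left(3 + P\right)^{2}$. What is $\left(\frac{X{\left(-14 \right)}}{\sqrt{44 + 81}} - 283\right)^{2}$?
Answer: $\frac{10025766}{125} - \frac{68486 \sqrt{5}}{25} \approx 74081.0$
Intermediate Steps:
$\left(\frac{X{\left(-14 \right)}}{\sqrt{44 + 81}} - 283\right)^{2} = \left(\frac{\left(3 - 14\right)^{2}}{\sqrt{44 + 81}} - 283\right)^{2} = \left(\frac{\left(-11\right)^{2}}{\sqrt{125}} - 283\right)^{2} = \left(\frac{121}{5 \sqrt{5}} - 283\right)^{2} = \left(121 \frac{\sqrt{5}}{25} - 283\right)^{2} = \left(\frac{121 \sqrt{5}}{25} - 283\right)^{2} = \left(-283 + \frac{121 \sqrt{5}}{25}\right)^{2}$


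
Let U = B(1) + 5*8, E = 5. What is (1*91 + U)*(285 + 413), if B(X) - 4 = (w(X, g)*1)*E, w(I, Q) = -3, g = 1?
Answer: 83760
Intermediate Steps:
B(X) = -11 (B(X) = 4 - 3*1*5 = 4 - 3*5 = 4 - 15 = -11)
U = 29 (U = -11 + 5*8 = -11 + 40 = 29)
(1*91 + U)*(285 + 413) = (1*91 + 29)*(285 + 413) = (91 + 29)*698 = 120*698 = 83760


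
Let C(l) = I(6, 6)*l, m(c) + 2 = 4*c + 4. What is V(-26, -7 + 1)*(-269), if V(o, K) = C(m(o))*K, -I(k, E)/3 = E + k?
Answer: 5926608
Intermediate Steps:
I(k, E) = -3*E - 3*k (I(k, E) = -3*(E + k) = -3*E - 3*k)
m(c) = 2 + 4*c (m(c) = -2 + (4*c + 4) = -2 + (4 + 4*c) = 2 + 4*c)
C(l) = -36*l (C(l) = (-3*6 - 3*6)*l = (-18 - 18)*l = -36*l)
V(o, K) = K*(-72 - 144*o) (V(o, K) = (-36*(2 + 4*o))*K = (-72 - 144*o)*K = K*(-72 - 144*o))
V(-26, -7 + 1)*(-269) = -72*(-7 + 1)*(1 + 2*(-26))*(-269) = -72*(-6)*(1 - 52)*(-269) = -72*(-6)*(-51)*(-269) = -22032*(-269) = 5926608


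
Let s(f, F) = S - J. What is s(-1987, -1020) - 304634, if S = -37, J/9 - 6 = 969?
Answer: -313446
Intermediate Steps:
J = 8775 (J = 54 + 9*969 = 54 + 8721 = 8775)
s(f, F) = -8812 (s(f, F) = -37 - 1*8775 = -37 - 8775 = -8812)
s(-1987, -1020) - 304634 = -8812 - 304634 = -313446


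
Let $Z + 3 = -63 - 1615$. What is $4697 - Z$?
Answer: $6378$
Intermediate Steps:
$Z = -1681$ ($Z = -3 - 1678 = -1681$)
$4697 - Z = 4697 - -1681 = 4697 + 1681 = 6378$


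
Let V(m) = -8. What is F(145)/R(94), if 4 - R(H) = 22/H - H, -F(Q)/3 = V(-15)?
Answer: 1128/4595 ≈ 0.24548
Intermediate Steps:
F(Q) = 24 (F(Q) = -3*(-8) = 24)
R(H) = 4 + H - 22/H (R(H) = 4 - (22/H - H) = 4 - (-H + 22/H) = 4 + (H - 22/H) = 4 + H - 22/H)
F(145)/R(94) = 24/(4 + 94 - 22/94) = 24/(4 + 94 - 22*1/94) = 24/(4 + 94 - 11/47) = 24/(4595/47) = 24*(47/4595) = 1128/4595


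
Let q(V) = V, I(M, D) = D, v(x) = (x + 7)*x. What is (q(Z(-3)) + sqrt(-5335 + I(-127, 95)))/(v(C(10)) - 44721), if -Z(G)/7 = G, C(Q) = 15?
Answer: -7/14797 - 2*I*sqrt(1310)/44391 ≈ -0.00047307 - 0.0016307*I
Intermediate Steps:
v(x) = x*(7 + x) (v(x) = (7 + x)*x = x*(7 + x))
Z(G) = -7*G
(q(Z(-3)) + sqrt(-5335 + I(-127, 95)))/(v(C(10)) - 44721) = (-7*(-3) + sqrt(-5335 + 95))/(15*(7 + 15) - 44721) = (21 + sqrt(-5240))/(15*22 - 44721) = (21 + 2*I*sqrt(1310))/(330 - 44721) = (21 + 2*I*sqrt(1310))/(-44391) = (21 + 2*I*sqrt(1310))*(-1/44391) = -7/14797 - 2*I*sqrt(1310)/44391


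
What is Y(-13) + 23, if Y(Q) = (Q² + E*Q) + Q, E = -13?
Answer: 348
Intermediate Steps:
Y(Q) = Q² - 12*Q (Y(Q) = (Q² - 13*Q) + Q = Q² - 12*Q)
Y(-13) + 23 = -13*(-12 - 13) + 23 = -13*(-25) + 23 = 325 + 23 = 348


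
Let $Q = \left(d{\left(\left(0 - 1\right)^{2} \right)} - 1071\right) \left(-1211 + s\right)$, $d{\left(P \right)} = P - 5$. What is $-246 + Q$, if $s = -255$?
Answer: $1575704$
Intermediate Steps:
$d{\left(P \right)} = -5 + P$
$Q = 1575950$ ($Q = \left(\left(-5 + \left(0 - 1\right)^{2}\right) - 1071\right) \left(-1211 - 255\right) = \left(\left(-5 + \left(-1\right)^{2}\right) - 1071\right) \left(-1466\right) = \left(\left(-5 + 1\right) - 1071\right) \left(-1466\right) = \left(-4 - 1071\right) \left(-1466\right) = \left(-1075\right) \left(-1466\right) = 1575950$)
$-246 + Q = -246 + 1575950 = 1575704$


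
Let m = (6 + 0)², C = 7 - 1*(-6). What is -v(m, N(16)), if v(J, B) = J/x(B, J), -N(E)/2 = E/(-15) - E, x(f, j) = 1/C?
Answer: -468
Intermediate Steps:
C = 13 (C = 7 + 6 = 13)
x(f, j) = 1/13
N(E) = 32*E/15 (N(E) = -2*(E/(-15) - E) = -2*(E*(-1/15) - E) = -2*(-E/15 - E) = -(-32)*E/15 = 32*E/15)
m = 36 (m = 6² = 36)
v(J, B) = 13*J (v(J, B) = J/(1/13) = J*13 = 13*J)
-v(m, N(16)) = -13*36 = -1*468 = -468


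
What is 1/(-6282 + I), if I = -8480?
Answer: -1/14762 ≈ -6.7741e-5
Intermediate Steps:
1/(-6282 + I) = 1/(-6282 - 8480) = 1/(-14762) = -1/14762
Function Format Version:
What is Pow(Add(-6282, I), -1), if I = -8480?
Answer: Rational(-1, 14762) ≈ -6.7741e-5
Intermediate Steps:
Pow(Add(-6282, I), -1) = Pow(Add(-6282, -8480), -1) = Pow(-14762, -1) = Rational(-1, 14762)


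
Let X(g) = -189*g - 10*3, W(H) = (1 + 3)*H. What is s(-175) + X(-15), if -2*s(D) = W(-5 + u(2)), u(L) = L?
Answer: 2811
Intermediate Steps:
W(H) = 4*H
s(D) = 6 (s(D) = -2*(-5 + 2) = -2*(-3) = -½*(-12) = 6)
X(g) = -30 - 189*g (X(g) = -189*g - 30 = -30 - 189*g)
s(-175) + X(-15) = 6 + (-30 - 189*(-15)) = 6 + (-30 + 2835) = 6 + 2805 = 2811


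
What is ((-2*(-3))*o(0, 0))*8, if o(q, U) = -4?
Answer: -192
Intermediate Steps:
((-2*(-3))*o(0, 0))*8 = (-2*(-3)*(-4))*8 = (6*(-4))*8 = -24*8 = -192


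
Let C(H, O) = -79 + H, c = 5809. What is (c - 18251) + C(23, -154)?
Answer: -12498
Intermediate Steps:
(c - 18251) + C(23, -154) = (5809 - 18251) + (-79 + 23) = -12442 - 56 = -12498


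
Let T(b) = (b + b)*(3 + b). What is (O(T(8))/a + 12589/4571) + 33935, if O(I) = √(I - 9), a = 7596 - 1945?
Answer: 155129474/4571 + √167/5651 ≈ 33938.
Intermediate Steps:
T(b) = 2*b*(3 + b) (T(b) = (2*b)*(3 + b) = 2*b*(3 + b))
a = 5651
O(I) = √(-9 + I)
(O(T(8))/a + 12589/4571) + 33935 = (√(-9 + 2*8*(3 + 8))/5651 + 12589/4571) + 33935 = (√(-9 + 2*8*11)*(1/5651) + 12589*(1/4571)) + 33935 = (√(-9 + 176)*(1/5651) + 12589/4571) + 33935 = (√167*(1/5651) + 12589/4571) + 33935 = (√167/5651 + 12589/4571) + 33935 = (12589/4571 + √167/5651) + 33935 = 155129474/4571 + √167/5651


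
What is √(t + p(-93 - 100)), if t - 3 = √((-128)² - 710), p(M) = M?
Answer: √(-190 + √15674) ≈ 8.0501*I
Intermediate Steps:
t = 3 + √15674 (t = 3 + √((-128)² - 710) = 3 + √(16384 - 710) = 3 + √15674 ≈ 128.20)
√(t + p(-93 - 100)) = √((3 + √15674) + (-93 - 100)) = √((3 + √15674) - 193) = √(-190 + √15674)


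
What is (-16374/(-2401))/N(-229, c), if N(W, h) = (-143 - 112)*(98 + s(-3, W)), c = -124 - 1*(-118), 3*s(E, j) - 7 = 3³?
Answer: -8187/33469940 ≈ -0.00024461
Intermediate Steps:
s(E, j) = 34/3 (s(E, j) = 7/3 + (⅓)*3³ = 7/3 + (⅓)*27 = 7/3 + 9 = 34/3)
c = -6 (c = -124 + 118 = -6)
N(W, h) = -27880 (N(W, h) = (-143 - 112)*(98 + 34/3) = -255*328/3 = -27880)
(-16374/(-2401))/N(-229, c) = -16374/(-2401)/(-27880) = -16374*(-1/2401)*(-1/27880) = (16374/2401)*(-1/27880) = -8187/33469940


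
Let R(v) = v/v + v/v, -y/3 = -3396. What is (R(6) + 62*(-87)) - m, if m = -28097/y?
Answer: -54905599/10188 ≈ -5389.2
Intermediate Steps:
y = 10188 (y = -3*(-3396) = 10188)
R(v) = 2 (R(v) = 1 + 1 = 2)
m = -28097/10188 ≈ -2.7579
(R(6) + 62*(-87)) - m = (2 + 62*(-87)) - 1*(-28097/10188) = (2 - 5394) + 28097/10188 = -5392 + 28097/10188 = -54905599/10188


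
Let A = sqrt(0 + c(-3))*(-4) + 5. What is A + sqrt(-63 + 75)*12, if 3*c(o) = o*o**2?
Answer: 5 - 12*I + 24*sqrt(3) ≈ 46.569 - 12.0*I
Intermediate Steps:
c(o) = o**3/3 (c(o) = (o*o**2)/3 = o**3/3)
A = 5 - 12*I (A = sqrt(0 + (1/3)*(-3)**3)*(-4) + 5 = sqrt(0 + (1/3)*(-27))*(-4) + 5 = sqrt(0 - 9)*(-4) + 5 = sqrt(-9)*(-4) + 5 = (3*I)*(-4) + 5 = -12*I + 5 = 5 - 12*I ≈ 5.0 - 12.0*I)
A + sqrt(-63 + 75)*12 = (5 - 12*I) + sqrt(-63 + 75)*12 = (5 - 12*I) + sqrt(12)*12 = (5 - 12*I) + (2*sqrt(3))*12 = (5 - 12*I) + 24*sqrt(3) = 5 - 12*I + 24*sqrt(3)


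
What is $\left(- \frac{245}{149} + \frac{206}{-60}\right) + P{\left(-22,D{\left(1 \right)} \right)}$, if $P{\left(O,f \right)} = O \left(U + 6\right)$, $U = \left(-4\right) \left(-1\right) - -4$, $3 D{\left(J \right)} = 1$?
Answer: $- \frac{1399457}{4470} \approx -313.08$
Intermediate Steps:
$D{\left(J \right)} = \frac{1}{3}$ ($D{\left(J \right)} = \frac{1}{3} \cdot 1 = \frac{1}{3}$)
$U = 8$ ($U = 4 + 4 = 8$)
$P{\left(O,f \right)} = 14 O$ ($P{\left(O,f \right)} = O \left(8 + 6\right) = O 14 = 14 O$)
$\left(- \frac{245}{149} + \frac{206}{-60}\right) + P{\left(-22,D{\left(1 \right)} \right)} = \left(- \frac{245}{149} + \frac{206}{-60}\right) + 14 \left(-22\right) = \left(\left(-245\right) \frac{1}{149} + 206 \left(- \frac{1}{60}\right)\right) - 308 = \left(- \frac{245}{149} - \frac{103}{30}\right) - 308 = - \frac{22697}{4470} - 308 = - \frac{1399457}{4470}$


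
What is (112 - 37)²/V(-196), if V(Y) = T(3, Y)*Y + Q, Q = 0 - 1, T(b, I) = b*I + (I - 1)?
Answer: 5625/153859 ≈ 0.036559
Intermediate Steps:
T(b, I) = -1 + I + I*b (T(b, I) = I*b + (-1 + I) = -1 + I + I*b)
Q = -1
V(Y) = -1 + Y*(-1 + 4*Y) (V(Y) = (-1 + Y + Y*3)*Y - 1 = (-1 + Y + 3*Y)*Y - 1 = (-1 + 4*Y)*Y - 1 = Y*(-1 + 4*Y) - 1 = -1 + Y*(-1 + 4*Y))
(112 - 37)²/V(-196) = (112 - 37)²/(-1 - 196*(-1 + 4*(-196))) = 75²/(-1 - 196*(-1 - 784)) = 5625/(-1 - 196*(-785)) = 5625/(-1 + 153860) = 5625/153859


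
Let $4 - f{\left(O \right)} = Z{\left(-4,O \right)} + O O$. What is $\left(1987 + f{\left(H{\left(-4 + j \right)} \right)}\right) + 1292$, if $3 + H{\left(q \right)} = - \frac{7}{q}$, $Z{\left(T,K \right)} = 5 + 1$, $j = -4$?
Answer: $\frac{209439}{64} \approx 3272.5$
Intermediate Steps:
$Z{\left(T,K \right)} = 6$
$H{\left(q \right)} = -3 - \frac{7}{q}$
$f{\left(O \right)} = -2 - O^{2}$ ($f{\left(O \right)} = 4 - \left(6 + O O\right) = 4 - \left(6 + O^{2}\right) = -2 - O^{2}$)
$\left(1987 + f{\left(H{\left(-4 + j \right)} \right)}\right) + 1292 = \left(1987 - \left(2 + \left(-3 - \frac{7}{-4 - 4}\right)^{2}\right)\right) + 1292 = \left(1987 - \left(2 + \left(-3 - \frac{7}{-8}\right)^{2}\right)\right) + 1292 = \left(1987 - \left(2 + \left(-3 - - \frac{7}{8}\right)^{2}\right)\right) + 1292 = \left(1987 - \left(2 + \left(-3 + \frac{7}{8}\right)^{2}\right)\right) + 1292 = \left(1987 - \frac{417}{64}\right) + 1292 = \frac{126751}{64} + 1292 = \frac{209439}{64}$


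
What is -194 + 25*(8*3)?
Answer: 406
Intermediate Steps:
-194 + 25*(8*3) = -194 + 25*24 = -194 + 600 = 406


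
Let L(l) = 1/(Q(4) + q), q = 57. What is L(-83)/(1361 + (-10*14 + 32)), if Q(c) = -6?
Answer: 1/63903 ≈ 1.5649e-5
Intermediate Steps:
L(l) = 1/51 (L(l) = 1/(-6 + 57) = 1/51)
L(-83)/(1361 + (-10*14 + 32)) = 1/(51*(1361 + (-10*14 + 32))) = 1/(51*(1361 + (-140 + 32))) = 1/(51*(1361 - 108)) = (1/51)/1253 = (1/51)*(1/1253) = 1/63903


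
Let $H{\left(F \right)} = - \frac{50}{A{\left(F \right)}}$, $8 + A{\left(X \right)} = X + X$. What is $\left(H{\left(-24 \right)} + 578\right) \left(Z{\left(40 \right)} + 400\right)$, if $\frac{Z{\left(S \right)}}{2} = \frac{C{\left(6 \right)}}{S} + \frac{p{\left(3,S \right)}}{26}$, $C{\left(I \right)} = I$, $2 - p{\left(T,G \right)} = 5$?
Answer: $\frac{843013881}{3640} \approx 2.316 \cdot 10^{5}$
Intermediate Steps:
$p{\left(T,G \right)} = -3$ ($p{\left(T,G \right)} = 2 - 5 = -3$)
$Z{\left(S \right)} = - \frac{3}{13} + \frac{12}{S}$ ($Z{\left(S \right)} = 2 \left(\frac{6}{S} - \frac{3}{26}\right) = 2 \left(- \frac{3}{26} + \frac{6}{S}\right) = - \frac{3}{13} + \frac{12}{S}$)
$A{\left(X \right)} = -8 + 2 X$ ($A{\left(X \right)} = -8 + \left(X + X\right) = -8 + 2 X$)
$H{\left(F \right)} = - \frac{50}{-8 + 2 F}$
$\left(H{\left(-24 \right)} + 578\right) \left(Z{\left(40 \right)} + 400\right) = \left(- \frac{25}{-4 - 24} + 578\right) \left(\left(- \frac{3}{13} + \frac{12}{40}\right) + 400\right) = \left(- \frac{25}{-28} + 578\right) \left(\left(- \frac{3}{13} + 12 \cdot \frac{1}{40}\right) + 400\right) = \left(\left(-25\right) \left(- \frac{1}{28}\right) + 578\right) \left(\left(- \frac{3}{13} + \frac{3}{10}\right) + 400\right) = \left(\frac{25}{28} + 578\right) \left(\frac{9}{130} + 400\right) = \frac{16209}{28} \cdot \frac{52009}{130} = \frac{843013881}{3640}$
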